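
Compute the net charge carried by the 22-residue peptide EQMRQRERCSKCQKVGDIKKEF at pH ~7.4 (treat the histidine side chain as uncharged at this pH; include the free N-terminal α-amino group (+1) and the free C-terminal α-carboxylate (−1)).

Near pH 7.4, K and R contribute +1 each, D and E contribute −1 each, and every other side chain (His included, as stated) is uncharged.
Positive (K, R): R4, R6, R8, K11, K14, K19, K20 → +7.
Negative (D, E): E1, E7, D17, E21 → −4.
The N-terminus (+1) and C-terminus (−1) cancel.
Net charge = (+7) + (−4) = +3.

+3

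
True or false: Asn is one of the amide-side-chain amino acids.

True

The amide-side-chain residues are Asn (N) and Gln (Q).
Asparagine is in this group.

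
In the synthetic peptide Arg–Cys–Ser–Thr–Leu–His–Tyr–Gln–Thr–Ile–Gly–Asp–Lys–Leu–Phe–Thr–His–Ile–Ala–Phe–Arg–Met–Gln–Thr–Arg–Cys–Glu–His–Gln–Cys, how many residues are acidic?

2

The acidic residues are Asp (D) and Glu (E), whose side chains end in a carboxylate group.
Matching residues: Asp12, Glu27.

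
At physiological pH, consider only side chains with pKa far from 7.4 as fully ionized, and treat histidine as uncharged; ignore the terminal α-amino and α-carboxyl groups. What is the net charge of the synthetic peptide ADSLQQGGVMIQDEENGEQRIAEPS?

-5

Near pH 7.4, K and R contribute +1 each, D and E contribute −1 each, and every other side chain (His included, as stated) is uncharged.
Positive (K, R): R20 → +1.
Negative (D, E): D2, D13, E14, E15, E18, E23 → −6.
Net charge = (+1) + (−6) = −5.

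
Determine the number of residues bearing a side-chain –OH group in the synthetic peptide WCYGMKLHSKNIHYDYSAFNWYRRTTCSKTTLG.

11

Serine (S), threonine (T), and tyrosine (Y) each carry a hydroxyl group on the side chain.
Matching residues: Y3, S9, Y14, Y16, S17, Y22, T25, T26, S28, T30, T31.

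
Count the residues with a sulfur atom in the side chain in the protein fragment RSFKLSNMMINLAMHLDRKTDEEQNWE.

3

The sulfur-bearing residues are cysteine (–SH) and methionine (–S–CH₃).
Matching residues: M8, M9, M14.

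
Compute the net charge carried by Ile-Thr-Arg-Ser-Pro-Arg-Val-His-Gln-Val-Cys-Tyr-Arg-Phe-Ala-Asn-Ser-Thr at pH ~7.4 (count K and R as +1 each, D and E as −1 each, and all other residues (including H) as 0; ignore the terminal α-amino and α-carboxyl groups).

Positive (K, R): Arg3, Arg6, Arg13 → +3.
Negative (D, E): none → −0.
Net charge = (+3) + (−0) = +3.

+3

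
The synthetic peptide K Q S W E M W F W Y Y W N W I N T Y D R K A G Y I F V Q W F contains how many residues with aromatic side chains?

Phenylalanine (F), tryptophan (W), and tyrosine (Y) have aromatic ring side chains.
Matching residues: W4, W7, F8, W9, Y10, Y11, W12, W14, Y18, Y24, F26, W29, F30.

13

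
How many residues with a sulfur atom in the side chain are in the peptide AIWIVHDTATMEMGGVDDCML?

Cysteine (C, thiol) and methionine (M, thioether) are the two sulfur-containing amino acids.
Matching residues: M11, M13, C19, M20.

4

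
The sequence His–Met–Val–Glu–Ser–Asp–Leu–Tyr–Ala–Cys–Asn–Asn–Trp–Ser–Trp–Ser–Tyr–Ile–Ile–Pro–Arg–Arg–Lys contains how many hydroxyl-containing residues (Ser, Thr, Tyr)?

5

Matching residues: Ser5, Tyr8, Ser14, Ser16, Tyr17.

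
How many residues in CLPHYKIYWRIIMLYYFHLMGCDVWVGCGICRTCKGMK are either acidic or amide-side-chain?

Acidic: D, E. Amide-side-chain: N, Q.
Acidic residues here: D23 (1).
Amide-side-chain residues here: none (0).
The two groups share no amino acid, so total = 1 + 0 = 1.

1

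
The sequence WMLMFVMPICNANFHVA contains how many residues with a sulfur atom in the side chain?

Only Cys (C) and Met (M) have a sulfur atom in the side chain.
Matching residues: M2, M4, M7, C10.

4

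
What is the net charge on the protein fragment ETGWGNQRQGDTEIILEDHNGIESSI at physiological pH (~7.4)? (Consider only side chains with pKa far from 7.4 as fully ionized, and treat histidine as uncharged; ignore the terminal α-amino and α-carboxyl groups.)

Near pH 7.4, K and R contribute +1 each, D and E contribute −1 each, and every other side chain (His included, as stated) is uncharged.
Positive (K, R): R8 → +1.
Negative (D, E): E1, D11, E13, E17, D18, E23 → −6.
Net charge = (+1) + (−6) = −5.

-5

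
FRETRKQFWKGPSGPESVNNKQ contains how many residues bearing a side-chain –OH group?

3

The –OH-bearing residues are Ser, Thr (aliphatic alcohols), and Tyr (phenol).
Matching residues: T4, S13, S17.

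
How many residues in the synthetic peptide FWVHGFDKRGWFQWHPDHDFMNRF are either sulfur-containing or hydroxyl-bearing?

1

Sulfur-containing: C, M. Hydroxyl-bearing: S, T, Y.
Sulfur-containing residues here: M21 (1).
Hydroxyl-bearing residues here: none (0).
The two groups share no amino acid, so total = 1 + 0 = 1.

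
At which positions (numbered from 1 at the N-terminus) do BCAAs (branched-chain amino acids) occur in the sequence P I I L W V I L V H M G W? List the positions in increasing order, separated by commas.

V, L, and I make up the branched-chain aliphatic group.
Matching residues: I2, I3, L4, V6, I7, L8, V9.

2, 3, 4, 6, 7, 8, 9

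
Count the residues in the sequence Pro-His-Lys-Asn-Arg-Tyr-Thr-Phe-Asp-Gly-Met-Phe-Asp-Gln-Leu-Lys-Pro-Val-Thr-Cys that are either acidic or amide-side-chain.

Acidic: D, E. Amide-side-chain: N, Q.
Acidic residues here: Asp9, Asp13 (2).
Amide-side-chain residues here: Asn4, Gln14 (2).
The two groups share no amino acid, so total = 2 + 2 = 4.

4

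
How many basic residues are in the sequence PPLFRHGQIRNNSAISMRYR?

5

The basic amino acids are Lys (K), Arg (R), and His (H).
Matching residues: R5, H6, R10, R18, R20.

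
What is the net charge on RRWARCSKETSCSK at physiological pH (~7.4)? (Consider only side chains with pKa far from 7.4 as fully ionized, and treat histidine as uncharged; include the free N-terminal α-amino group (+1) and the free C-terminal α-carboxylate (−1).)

Near pH 7.4, K and R contribute +1 each, D and E contribute −1 each, and every other side chain (His included, as stated) is uncharged.
Positive (K, R): R1, R2, R5, K8, K14 → +5.
Negative (D, E): E9 → −1.
The N-terminus (+1) and C-terminus (−1) cancel.
Net charge = (+5) + (−1) = +4.

+4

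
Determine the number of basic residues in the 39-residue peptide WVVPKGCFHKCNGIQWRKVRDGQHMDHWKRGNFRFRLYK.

13

K, R, and H are the three residues with basic side chains (ε-amine, guanidinium, and imidazole respectively).
Matching residues: K5, H9, K10, R17, K18, R20, H24, H27, K29, R30, R34, R36, K39.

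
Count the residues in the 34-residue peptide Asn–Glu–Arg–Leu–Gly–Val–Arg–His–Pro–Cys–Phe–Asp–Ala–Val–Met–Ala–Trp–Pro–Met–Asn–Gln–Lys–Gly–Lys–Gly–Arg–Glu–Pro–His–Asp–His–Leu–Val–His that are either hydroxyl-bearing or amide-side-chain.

3

Hydroxyl-bearing: S, T, Y. Amide-side-chain: N, Q.
Hydroxyl-bearing residues here: none (0).
Amide-side-chain residues here: Asn1, Asn20, Gln21 (3).
The two groups share no amino acid, so total = 0 + 3 = 3.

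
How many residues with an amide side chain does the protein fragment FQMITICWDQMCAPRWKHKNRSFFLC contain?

3

The amide-side-chain residues are Asn (N) and Gln (Q).
Matching residues: Q2, Q10, N20.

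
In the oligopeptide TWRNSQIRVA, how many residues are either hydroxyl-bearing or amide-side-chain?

4

Hydroxyl-bearing: S, T, Y. Amide-side-chain: N, Q.
Hydroxyl-bearing residues here: T1, S5 (2).
Amide-side-chain residues here: N4, Q6 (2).
The two groups share no amino acid, so total = 2 + 2 = 4.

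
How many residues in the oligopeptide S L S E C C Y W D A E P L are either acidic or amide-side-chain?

3

Acidic: D, E. Amide-side-chain: N, Q.
Acidic residues here: E4, D9, E11 (3).
Amide-side-chain residues here: none (0).
The two groups share no amino acid, so total = 3 + 0 = 3.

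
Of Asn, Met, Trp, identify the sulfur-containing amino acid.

Met

Only Cys (C) and Met (M) have a sulfur atom in the side chain.
Of the listed options, only Met belongs to this group.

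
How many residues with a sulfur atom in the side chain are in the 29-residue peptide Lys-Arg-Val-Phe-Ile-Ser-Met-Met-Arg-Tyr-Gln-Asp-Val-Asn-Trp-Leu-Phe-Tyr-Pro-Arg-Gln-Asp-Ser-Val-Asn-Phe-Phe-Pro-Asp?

2

The sulfur-bearing residues are cysteine (–SH) and methionine (–S–CH₃).
Matching residues: Met7, Met8.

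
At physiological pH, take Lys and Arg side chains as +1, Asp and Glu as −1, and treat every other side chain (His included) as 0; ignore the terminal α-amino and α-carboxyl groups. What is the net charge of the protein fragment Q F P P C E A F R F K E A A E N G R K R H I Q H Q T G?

Positive (K, R): R9, K11, R18, K19, R20 → +5.
Negative (D, E): E6, E12, E15 → −3.
Net charge = (+5) + (−3) = +2.

+2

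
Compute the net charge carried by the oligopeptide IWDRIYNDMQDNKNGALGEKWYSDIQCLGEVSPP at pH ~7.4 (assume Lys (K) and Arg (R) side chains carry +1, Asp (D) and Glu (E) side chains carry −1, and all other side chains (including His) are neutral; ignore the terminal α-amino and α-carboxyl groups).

Positive (K, R): R4, K13, K20 → +3.
Negative (D, E): D3, D8, D11, E19, D24, E30 → −6.
Net charge = (+3) + (−6) = −3.

-3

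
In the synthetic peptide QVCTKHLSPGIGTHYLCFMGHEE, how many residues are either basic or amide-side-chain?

5

Basic: H, K, R. Amide-side-chain: N, Q.
Basic residues here: K5, H6, H14, H21 (4).
Amide-side-chain residues here: Q1 (1).
The two groups share no amino acid, so total = 4 + 1 = 5.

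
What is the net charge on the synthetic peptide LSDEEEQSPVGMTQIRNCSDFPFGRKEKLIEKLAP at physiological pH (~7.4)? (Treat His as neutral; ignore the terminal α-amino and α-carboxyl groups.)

-2

At pH ~7.4 the Lys and Arg side chains are protonated (+1), the Asp and Glu side chains are deprotonated (−1), and with His taken as neutral all other side chains carry no charge.
Positive (K, R): R16, R25, K26, K28, K32 → +5.
Negative (D, E): D3, E4, E5, E6, D20, E27, E31 → −7.
Net charge = (+5) + (−7) = −2.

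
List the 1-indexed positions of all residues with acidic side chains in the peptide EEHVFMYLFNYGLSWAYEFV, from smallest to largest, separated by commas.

1, 2, 18

Only D (aspartate) and E (glutamate) carry a side-chain carboxylic acid.
Matching residues: E1, E2, E18.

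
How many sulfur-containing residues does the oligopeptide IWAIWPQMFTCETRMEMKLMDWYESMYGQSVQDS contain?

The sulfur-bearing residues are cysteine (–SH) and methionine (–S–CH₃).
Matching residues: M8, C11, M15, M17, M20, M26.

6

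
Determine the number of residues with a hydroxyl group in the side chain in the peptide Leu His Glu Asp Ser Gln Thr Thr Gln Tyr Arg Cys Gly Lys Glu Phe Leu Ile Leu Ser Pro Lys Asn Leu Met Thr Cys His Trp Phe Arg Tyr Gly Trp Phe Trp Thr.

S, T, and Y are the three residues with a side-chain hydroxyl.
Matching residues: Ser5, Thr7, Thr8, Tyr10, Ser20, Thr26, Tyr32, Thr37.

8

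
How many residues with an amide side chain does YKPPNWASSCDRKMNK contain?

2

Only N (asparagine) and Q (glutamine) carry a side-chain carboxamide.
Matching residues: N5, N15.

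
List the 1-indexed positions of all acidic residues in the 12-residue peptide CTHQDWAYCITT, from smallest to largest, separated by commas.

The acidic residues are Asp (D) and Glu (E), whose side chains end in a carboxylate group.
Matching residues: D5.

5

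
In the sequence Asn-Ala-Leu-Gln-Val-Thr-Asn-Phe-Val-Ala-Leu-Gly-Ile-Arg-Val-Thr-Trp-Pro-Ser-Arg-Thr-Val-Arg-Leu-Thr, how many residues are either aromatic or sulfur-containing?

2

Aromatic: F, W, Y. Sulfur-containing: C, M.
Aromatic residues here: Phe8, Trp17 (2).
Sulfur-containing residues here: none (0).
The two groups share no amino acid, so total = 2 + 0 = 2.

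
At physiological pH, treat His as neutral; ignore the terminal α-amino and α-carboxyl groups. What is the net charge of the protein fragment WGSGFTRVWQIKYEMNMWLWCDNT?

0

At pH ~7.4 the Lys and Arg side chains are protonated (+1), the Asp and Glu side chains are deprotonated (−1), and with His taken as neutral all other side chains carry no charge.
Positive (K, R): R7, K12 → +2.
Negative (D, E): E14, D22 → −2.
Net charge = (+2) + (−2) = 0.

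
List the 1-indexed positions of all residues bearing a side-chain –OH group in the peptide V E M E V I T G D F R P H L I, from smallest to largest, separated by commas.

S, T, and Y are the three residues with a side-chain hydroxyl.
Matching residues: T7.

7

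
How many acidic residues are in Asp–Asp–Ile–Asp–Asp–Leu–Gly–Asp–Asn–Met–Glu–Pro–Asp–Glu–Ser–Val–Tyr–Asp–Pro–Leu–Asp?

Only D (aspartate) and E (glutamate) carry a side-chain carboxylic acid.
Matching residues: Asp1, Asp2, Asp4, Asp5, Asp8, Glu11, Asp13, Glu14, Asp18, Asp21.

10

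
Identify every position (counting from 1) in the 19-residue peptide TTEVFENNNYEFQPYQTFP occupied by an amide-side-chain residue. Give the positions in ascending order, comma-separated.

7, 8, 9, 13, 16

Asparagine (N) and glutamine (Q) have uncharged amide side chains.
Matching residues: N7, N8, N9, Q13, Q16.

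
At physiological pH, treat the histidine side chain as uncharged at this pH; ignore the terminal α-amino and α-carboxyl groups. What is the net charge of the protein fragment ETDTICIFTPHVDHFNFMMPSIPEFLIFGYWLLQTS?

Near pH 7.4, K and R contribute +1 each, D and E contribute −1 each, and every other side chain (His included, as stated) is uncharged.
Positive (K, R): none → +0.
Negative (D, E): E1, D3, D13, E24 → −4.
Net charge = (+0) + (−4) = −4.

-4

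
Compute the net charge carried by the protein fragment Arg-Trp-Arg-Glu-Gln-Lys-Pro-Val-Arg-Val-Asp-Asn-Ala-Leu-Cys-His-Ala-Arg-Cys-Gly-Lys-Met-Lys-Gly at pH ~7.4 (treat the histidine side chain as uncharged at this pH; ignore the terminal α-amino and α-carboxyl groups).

+5

The side chains ionized at physiological pH are Lys/Arg (+1) and Asp/Glu (−1); with His treated as neutral, nothing else contributes.
Positive (K, R): Arg1, Arg3, Lys6, Arg9, Arg18, Lys21, Lys23 → +7.
Negative (D, E): Glu4, Asp11 → −2.
Net charge = (+7) + (−2) = +5.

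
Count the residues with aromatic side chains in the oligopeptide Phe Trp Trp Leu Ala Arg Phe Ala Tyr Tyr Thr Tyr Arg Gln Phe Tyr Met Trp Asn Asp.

The aromatic amino acids are Phe (F, benzyl), Trp (W, indole), and Tyr (Y, phenol).
Matching residues: Phe1, Trp2, Trp3, Phe7, Tyr9, Tyr10, Tyr12, Phe15, Tyr16, Trp18.

10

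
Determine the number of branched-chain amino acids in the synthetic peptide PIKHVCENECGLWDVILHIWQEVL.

V, L, and I make up the branched-chain aliphatic group.
Matching residues: I2, V5, L12, V15, I16, L17, I19, V23, L24.

9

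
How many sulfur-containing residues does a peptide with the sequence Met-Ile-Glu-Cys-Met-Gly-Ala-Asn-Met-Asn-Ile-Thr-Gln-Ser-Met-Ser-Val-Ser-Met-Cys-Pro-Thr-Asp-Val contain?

7

Cysteine (C, thiol) and methionine (M, thioether) are the two sulfur-containing amino acids.
Matching residues: Met1, Cys4, Met5, Met9, Met15, Met19, Cys20.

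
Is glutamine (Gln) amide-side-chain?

Asparagine (N) and glutamine (Q) have uncharged amide side chains.
Glutamine is in this group.

Yes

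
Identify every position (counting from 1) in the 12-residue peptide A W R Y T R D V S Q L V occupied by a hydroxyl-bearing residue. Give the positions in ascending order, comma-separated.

Matching residues: Y4, T5, S9.

4, 5, 9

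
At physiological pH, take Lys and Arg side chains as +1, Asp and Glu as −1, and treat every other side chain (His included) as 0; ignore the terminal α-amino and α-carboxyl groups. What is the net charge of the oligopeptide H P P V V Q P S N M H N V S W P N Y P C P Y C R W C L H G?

+1

Positive (K, R): R24 → +1.
Negative (D, E): none → −0.
Net charge = (+1) + (−0) = +1.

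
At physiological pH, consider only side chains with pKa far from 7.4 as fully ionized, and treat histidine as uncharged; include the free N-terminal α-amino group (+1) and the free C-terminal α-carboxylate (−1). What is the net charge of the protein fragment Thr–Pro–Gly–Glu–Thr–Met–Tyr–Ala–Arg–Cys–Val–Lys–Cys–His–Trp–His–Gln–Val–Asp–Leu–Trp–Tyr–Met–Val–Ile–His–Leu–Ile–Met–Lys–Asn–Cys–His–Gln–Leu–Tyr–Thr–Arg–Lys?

+3

Near pH 7.4, K and R contribute +1 each, D and E contribute −1 each, and every other side chain (His included, as stated) is uncharged.
Positive (K, R): Arg9, Lys12, Lys30, Arg38, Lys39 → +5.
Negative (D, E): Glu4, Asp19 → −2.
The N-terminus (+1) and C-terminus (−1) cancel.
Net charge = (+5) + (−2) = +3.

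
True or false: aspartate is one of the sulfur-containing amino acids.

The sulfur-bearing residues are cysteine (–SH) and methionine (–S–CH₃).
Aspartate is not in this group.

False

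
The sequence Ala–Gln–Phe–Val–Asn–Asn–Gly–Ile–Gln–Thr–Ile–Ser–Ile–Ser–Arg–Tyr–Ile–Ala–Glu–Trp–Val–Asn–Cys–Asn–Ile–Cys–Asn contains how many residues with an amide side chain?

7

Asparagine (N) and glutamine (Q) have uncharged amide side chains.
Matching residues: Gln2, Asn5, Asn6, Gln9, Asn22, Asn24, Asn27.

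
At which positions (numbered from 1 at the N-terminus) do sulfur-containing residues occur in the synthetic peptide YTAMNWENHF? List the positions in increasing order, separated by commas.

Only Cys (C) and Met (M) have a sulfur atom in the side chain.
Matching residues: M4.

4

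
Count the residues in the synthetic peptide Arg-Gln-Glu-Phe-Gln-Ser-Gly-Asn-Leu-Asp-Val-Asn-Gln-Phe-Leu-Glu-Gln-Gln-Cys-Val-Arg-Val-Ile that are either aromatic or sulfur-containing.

3

Aromatic: F, W, Y. Sulfur-containing: C, M.
Aromatic residues here: Phe4, Phe14 (2).
Sulfur-containing residues here: Cys19 (1).
The two groups share no amino acid, so total = 2 + 1 = 3.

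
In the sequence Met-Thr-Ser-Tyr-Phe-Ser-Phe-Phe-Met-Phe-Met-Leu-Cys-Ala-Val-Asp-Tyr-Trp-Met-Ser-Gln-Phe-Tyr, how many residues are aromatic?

F, W, and Y each carry an aromatic ring on the side chain.
Matching residues: Tyr4, Phe5, Phe7, Phe8, Phe10, Tyr17, Trp18, Phe22, Tyr23.

9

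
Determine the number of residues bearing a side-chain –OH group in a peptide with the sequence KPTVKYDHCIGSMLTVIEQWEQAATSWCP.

The –OH-bearing residues are Ser, Thr (aliphatic alcohols), and Tyr (phenol).
Matching residues: T3, Y6, S12, T15, T25, S26.

6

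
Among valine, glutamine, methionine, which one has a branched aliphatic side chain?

valine

Valine (V), leucine (L), and isoleucine (I) are the branched-chain amino acids.
Of the listed options, only valine belongs to this group.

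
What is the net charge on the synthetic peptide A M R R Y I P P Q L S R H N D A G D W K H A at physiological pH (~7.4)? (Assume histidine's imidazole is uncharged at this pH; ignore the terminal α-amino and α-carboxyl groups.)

+2

The side chains ionized at physiological pH are Lys/Arg (+1) and Asp/Glu (−1); with His treated as neutral, nothing else contributes.
Positive (K, R): R3, R4, R12, K20 → +4.
Negative (D, E): D15, D18 → −2.
Net charge = (+4) + (−2) = +2.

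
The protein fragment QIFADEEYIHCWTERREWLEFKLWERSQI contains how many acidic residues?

7

Only D (aspartate) and E (glutamate) carry a side-chain carboxylic acid.
Matching residues: D5, E6, E7, E14, E17, E20, E25.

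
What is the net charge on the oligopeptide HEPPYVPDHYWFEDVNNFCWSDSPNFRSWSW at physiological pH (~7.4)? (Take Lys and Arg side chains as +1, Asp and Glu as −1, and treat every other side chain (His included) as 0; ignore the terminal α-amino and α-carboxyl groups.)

Positive (K, R): R27 → +1.
Negative (D, E): E2, D8, E13, D14, D22 → −5.
Net charge = (+1) + (−5) = −4.

-4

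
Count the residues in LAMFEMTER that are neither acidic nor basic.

Acidic: D, E. Basic: K, R, H. All other residues are neither.
Matching residues: L1, A2, M3, F4, M6, T7.

6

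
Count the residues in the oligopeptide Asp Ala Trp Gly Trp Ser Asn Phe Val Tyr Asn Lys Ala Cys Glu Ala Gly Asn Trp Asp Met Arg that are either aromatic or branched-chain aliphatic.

Aromatic: F, W, Y. Branched-chain aliphatic: I, L, V.
Aromatic residues here: Trp3, Trp5, Phe8, Tyr10, Trp19 (5).
Branched-chain aliphatic residues here: Val9 (1).
The two groups share no amino acid, so total = 5 + 1 = 6.

6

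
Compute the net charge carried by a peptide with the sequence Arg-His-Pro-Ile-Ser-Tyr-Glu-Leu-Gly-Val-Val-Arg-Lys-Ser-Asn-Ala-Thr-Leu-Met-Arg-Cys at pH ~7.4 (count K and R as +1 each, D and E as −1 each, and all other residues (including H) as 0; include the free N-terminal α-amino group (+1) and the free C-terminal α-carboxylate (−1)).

+3

Positive (K, R): Arg1, Arg12, Lys13, Arg20 → +4.
Negative (D, E): Glu7 → −1.
The N-terminus (+1) and C-terminus (−1) cancel.
Net charge = (+4) + (−1) = +3.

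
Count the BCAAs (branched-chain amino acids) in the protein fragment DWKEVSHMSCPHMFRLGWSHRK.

V, L, and I make up the branched-chain aliphatic group.
Matching residues: V5, L16.

2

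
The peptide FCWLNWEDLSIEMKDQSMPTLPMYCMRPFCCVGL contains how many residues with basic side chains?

K, R, and H are the three residues with basic side chains (ε-amine, guanidinium, and imidazole respectively).
Matching residues: K14, R27.

2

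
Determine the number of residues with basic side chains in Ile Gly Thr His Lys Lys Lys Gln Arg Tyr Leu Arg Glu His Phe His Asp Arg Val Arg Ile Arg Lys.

The basic amino acids are Lys (K), Arg (R), and His (H).
Matching residues: His4, Lys5, Lys6, Lys7, Arg9, Arg12, His14, His16, Arg18, Arg20, Arg22, Lys23.

12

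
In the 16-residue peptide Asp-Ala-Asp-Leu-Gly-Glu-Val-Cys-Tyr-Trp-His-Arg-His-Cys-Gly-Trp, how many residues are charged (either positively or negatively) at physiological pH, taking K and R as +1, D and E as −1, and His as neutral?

Charged side chains at pH ~7.4: K, R (positive); D, E (negative).
Matching residues: Asp1, Asp3, Glu6, Arg12.

4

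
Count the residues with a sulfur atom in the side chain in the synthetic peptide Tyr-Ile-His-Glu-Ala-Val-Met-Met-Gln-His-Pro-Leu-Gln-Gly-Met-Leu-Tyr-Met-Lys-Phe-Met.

5

Only Cys (C) and Met (M) have a sulfur atom in the side chain.
Matching residues: Met7, Met8, Met15, Met18, Met21.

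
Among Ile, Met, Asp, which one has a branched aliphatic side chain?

Ile

V, L, and I make up the branched-chain aliphatic group.
Of the listed options, only Ile belongs to this group.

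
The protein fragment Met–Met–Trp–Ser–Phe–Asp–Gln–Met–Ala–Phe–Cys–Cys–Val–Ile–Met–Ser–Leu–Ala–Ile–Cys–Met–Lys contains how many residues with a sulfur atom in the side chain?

The sulfur-bearing residues are cysteine (–SH) and methionine (–S–CH₃).
Matching residues: Met1, Met2, Met8, Cys11, Cys12, Met15, Cys20, Met21.

8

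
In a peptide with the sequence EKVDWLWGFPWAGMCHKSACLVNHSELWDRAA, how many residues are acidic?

4

Only D (aspartate) and E (glutamate) carry a side-chain carboxylic acid.
Matching residues: E1, D4, E26, D29.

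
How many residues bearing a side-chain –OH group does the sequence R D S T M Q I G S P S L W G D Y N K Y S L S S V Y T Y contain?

12

The –OH-bearing residues are Ser, Thr (aliphatic alcohols), and Tyr (phenol).
Matching residues: S3, T4, S9, S11, Y16, Y19, S20, S22, S23, Y25, T26, Y27.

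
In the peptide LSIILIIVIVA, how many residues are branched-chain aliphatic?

Valine (V), leucine (L), and isoleucine (I) are the branched-chain amino acids.
Matching residues: L1, I3, I4, L5, I6, I7, V8, I9, V10.

9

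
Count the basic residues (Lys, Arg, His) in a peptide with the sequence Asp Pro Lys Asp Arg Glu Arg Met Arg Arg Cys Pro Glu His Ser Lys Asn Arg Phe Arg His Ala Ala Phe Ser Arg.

Matching residues: Lys3, Arg5, Arg7, Arg9, Arg10, His14, Lys16, Arg18, Arg20, His21, Arg26.

11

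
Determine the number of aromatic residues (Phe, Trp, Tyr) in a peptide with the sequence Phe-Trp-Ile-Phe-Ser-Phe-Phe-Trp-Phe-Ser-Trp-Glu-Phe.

9

Matching residues: Phe1, Trp2, Phe4, Phe6, Phe7, Trp8, Phe9, Trp11, Phe13.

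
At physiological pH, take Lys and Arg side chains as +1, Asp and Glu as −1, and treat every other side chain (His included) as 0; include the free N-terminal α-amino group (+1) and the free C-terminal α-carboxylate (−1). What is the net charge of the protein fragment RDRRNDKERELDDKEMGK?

Positive (K, R): R1, R3, R4, K7, R9, K14, K18 → +7.
Negative (D, E): D2, D6, E8, E10, D12, D13, E15 → −7.
The N-terminus (+1) and C-terminus (−1) cancel.
Net charge = (+7) + (−7) = 0.

0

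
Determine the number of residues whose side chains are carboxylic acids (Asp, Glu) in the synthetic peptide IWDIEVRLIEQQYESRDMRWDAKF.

6

Matching residues: D3, E5, E10, E14, D17, D21.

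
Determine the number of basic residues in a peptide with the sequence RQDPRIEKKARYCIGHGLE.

K, R, and H are the three residues with basic side chains (ε-amine, guanidinium, and imidazole respectively).
Matching residues: R1, R5, K8, K9, R11, H16.

6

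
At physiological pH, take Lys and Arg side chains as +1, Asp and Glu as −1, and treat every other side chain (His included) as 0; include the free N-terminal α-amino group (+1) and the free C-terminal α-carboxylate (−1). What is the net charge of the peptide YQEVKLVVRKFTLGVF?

+2

Positive (K, R): K5, R9, K10 → +3.
Negative (D, E): E3 → −1.
The N-terminus (+1) and C-terminus (−1) cancel.
Net charge = (+3) + (−1) = +2.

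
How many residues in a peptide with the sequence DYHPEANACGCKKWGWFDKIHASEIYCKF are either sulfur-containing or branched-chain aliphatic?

Sulfur-containing: C, M. Branched-chain aliphatic: I, L, V.
Sulfur-containing residues here: C9, C11, C27 (3).
Branched-chain aliphatic residues here: I20, I25 (2).
The two groups share no amino acid, so total = 3 + 2 = 5.

5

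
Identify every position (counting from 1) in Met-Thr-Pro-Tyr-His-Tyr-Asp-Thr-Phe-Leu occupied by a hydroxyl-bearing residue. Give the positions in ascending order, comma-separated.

Serine (S), threonine (T), and tyrosine (Y) each carry a hydroxyl group on the side chain.
Matching residues: Thr2, Tyr4, Tyr6, Thr8.

2, 4, 6, 8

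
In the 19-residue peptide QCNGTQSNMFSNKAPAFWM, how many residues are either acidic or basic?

Acidic: D, E. Basic: H, K, R.
Acidic residues here: none (0).
Basic residues here: K13 (1).
The two groups share no amino acid, so total = 0 + 1 = 1.

1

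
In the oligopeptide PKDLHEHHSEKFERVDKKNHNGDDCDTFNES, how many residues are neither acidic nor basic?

13

Acidic: D, E. Basic: K, R, H. All other residues are neither.
Matching residues: P1, L4, S9, F12, V15, N19, N21, G22, C25, T27, F28, N29, S31.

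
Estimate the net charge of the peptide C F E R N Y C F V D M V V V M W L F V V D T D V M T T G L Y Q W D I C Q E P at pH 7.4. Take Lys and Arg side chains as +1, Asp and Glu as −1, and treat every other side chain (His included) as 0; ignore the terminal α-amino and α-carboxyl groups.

Positive (K, R): R4 → +1.
Negative (D, E): E3, D10, D21, D23, D33, E37 → −6.
Net charge = (+1) + (−6) = −5.

-5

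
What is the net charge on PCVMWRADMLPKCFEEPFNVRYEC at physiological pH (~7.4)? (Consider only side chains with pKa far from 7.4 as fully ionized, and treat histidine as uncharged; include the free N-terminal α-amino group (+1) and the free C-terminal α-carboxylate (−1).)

The side chains ionized at physiological pH are Lys/Arg (+1) and Asp/Glu (−1); with His treated as neutral, nothing else contributes.
Positive (K, R): R6, K12, R21 → +3.
Negative (D, E): D8, E15, E16, E23 → −4.
The N-terminus (+1) and C-terminus (−1) cancel.
Net charge = (+3) + (−4) = −1.

-1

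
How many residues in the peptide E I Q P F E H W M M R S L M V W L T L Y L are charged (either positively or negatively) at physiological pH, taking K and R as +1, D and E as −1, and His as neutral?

3

Charged side chains at pH ~7.4: K, R (positive); D, E (negative).
Matching residues: E1, E6, R11.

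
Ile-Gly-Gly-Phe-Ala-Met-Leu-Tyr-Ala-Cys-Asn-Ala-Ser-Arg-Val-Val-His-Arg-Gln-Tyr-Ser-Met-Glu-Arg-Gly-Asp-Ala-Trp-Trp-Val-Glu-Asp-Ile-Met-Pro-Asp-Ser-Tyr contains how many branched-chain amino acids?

6

V, L, and I make up the branched-chain aliphatic group.
Matching residues: Ile1, Leu7, Val15, Val16, Val30, Ile33.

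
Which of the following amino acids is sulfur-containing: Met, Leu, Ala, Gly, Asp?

Only Cys (C) and Met (M) have a sulfur atom in the side chain.
Of the listed options, only Met belongs to this group.

Met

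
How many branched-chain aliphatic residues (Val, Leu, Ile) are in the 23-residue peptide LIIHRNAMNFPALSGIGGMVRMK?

Matching residues: L1, I2, I3, L13, I16, V20.

6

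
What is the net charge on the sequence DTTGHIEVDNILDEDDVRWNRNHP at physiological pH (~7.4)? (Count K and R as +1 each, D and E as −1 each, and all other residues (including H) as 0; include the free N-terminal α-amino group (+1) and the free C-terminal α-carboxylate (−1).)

Positive (K, R): R18, R21 → +2.
Negative (D, E): D1, E7, D9, D13, E14, D15, D16 → −7.
The N-terminus (+1) and C-terminus (−1) cancel.
Net charge = (+2) + (−7) = −5.

-5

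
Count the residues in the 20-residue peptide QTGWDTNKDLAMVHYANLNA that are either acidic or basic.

Acidic: D, E. Basic: H, K, R.
Acidic residues here: D5, D9 (2).
Basic residues here: K8, H14 (2).
The two groups share no amino acid, so total = 2 + 2 = 4.

4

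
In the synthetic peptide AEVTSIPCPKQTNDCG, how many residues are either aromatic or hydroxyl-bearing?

3

Aromatic: F, W, Y. Hydroxyl-bearing: S, T, Y.
Aromatic residues here: none (0).
Hydroxyl-bearing residues here: T4, S5, T12 (3).
(Y belongs to both groups, but none appear in this sequence.) Total = 0 + 3 = 3.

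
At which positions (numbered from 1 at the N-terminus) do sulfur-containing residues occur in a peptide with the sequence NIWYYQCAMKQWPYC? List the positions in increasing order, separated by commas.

The sulfur-bearing residues are cysteine (–SH) and methionine (–S–CH₃).
Matching residues: C7, M9, C15.

7, 9, 15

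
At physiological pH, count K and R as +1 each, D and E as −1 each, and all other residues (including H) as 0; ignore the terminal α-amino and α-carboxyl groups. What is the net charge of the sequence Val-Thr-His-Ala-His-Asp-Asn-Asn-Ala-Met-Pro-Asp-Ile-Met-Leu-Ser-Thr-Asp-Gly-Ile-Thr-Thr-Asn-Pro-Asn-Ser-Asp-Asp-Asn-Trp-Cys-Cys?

-5

Positive (K, R): none → +0.
Negative (D, E): Asp6, Asp12, Asp18, Asp27, Asp28 → −5.
Net charge = (+0) + (−5) = −5.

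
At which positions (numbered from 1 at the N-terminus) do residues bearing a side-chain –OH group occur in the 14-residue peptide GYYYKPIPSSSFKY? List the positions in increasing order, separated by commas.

2, 3, 4, 9, 10, 11, 14

S, T, and Y are the three residues with a side-chain hydroxyl.
Matching residues: Y2, Y3, Y4, S9, S10, S11, Y14.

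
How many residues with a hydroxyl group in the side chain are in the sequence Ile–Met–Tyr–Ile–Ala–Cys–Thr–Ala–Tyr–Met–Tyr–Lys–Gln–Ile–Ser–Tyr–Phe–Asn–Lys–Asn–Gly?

The –OH-bearing residues are Ser, Thr (aliphatic alcohols), and Tyr (phenol).
Matching residues: Tyr3, Thr7, Tyr9, Tyr11, Ser15, Tyr16.

6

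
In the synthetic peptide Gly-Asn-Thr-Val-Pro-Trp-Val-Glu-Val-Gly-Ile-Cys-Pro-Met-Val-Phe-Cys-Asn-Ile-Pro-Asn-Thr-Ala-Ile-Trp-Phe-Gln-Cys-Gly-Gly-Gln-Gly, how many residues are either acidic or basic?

Acidic: D, E. Basic: H, K, R.
Acidic residues here: Glu8 (1).
Basic residues here: none (0).
The two groups share no amino acid, so total = 1 + 0 = 1.

1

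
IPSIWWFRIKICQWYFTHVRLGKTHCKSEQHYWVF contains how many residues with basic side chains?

8

Lysine (K), arginine (R), and histidine (H) have basic, nitrogen-containing side chains.
Matching residues: R8, K10, H18, R20, K23, H25, K27, H31.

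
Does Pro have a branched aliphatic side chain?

No

Valine (V), leucine (L), and isoleucine (I) are the branched-chain amino acids.
Proline is not in this group.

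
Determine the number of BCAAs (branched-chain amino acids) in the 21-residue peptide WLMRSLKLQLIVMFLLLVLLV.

Valine (V), leucine (L), and isoleucine (I) are the branched-chain amino acids.
Matching residues: L2, L6, L8, L10, I11, V12, L15, L16, L17, V18, L19, L20, V21.

13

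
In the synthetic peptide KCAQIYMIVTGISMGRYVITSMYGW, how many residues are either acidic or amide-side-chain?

1

Acidic: D, E. Amide-side-chain: N, Q.
Acidic residues here: none (0).
Amide-side-chain residues here: Q4 (1).
The two groups share no amino acid, so total = 0 + 1 = 1.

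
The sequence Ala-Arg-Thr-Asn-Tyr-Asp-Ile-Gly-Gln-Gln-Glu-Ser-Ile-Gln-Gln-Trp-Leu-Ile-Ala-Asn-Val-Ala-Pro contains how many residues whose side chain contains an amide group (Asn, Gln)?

6

Matching residues: Asn4, Gln9, Gln10, Gln14, Gln15, Asn20.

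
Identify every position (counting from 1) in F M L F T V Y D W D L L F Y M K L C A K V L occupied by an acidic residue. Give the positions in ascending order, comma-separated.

8, 10

The acidic residues are Asp (D) and Glu (E), whose side chains end in a carboxylate group.
Matching residues: D8, D10.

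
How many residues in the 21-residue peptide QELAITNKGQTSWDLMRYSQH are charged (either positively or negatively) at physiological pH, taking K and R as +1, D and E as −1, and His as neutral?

Charged side chains at pH ~7.4: K, R (positive); D, E (negative).
Matching residues: E2, K8, D14, R17.

4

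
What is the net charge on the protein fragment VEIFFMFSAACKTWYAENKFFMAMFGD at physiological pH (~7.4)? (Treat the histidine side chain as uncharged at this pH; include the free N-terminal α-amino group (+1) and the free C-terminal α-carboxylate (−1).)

-1

Near pH 7.4, K and R contribute +1 each, D and E contribute −1 each, and every other side chain (His included, as stated) is uncharged.
Positive (K, R): K12, K19 → +2.
Negative (D, E): E2, E17, D27 → −3.
The N-terminus (+1) and C-terminus (−1) cancel.
Net charge = (+2) + (−3) = −1.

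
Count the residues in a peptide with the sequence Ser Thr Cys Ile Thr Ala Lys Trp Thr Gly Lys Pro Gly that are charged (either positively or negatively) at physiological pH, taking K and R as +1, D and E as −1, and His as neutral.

Charged side chains at pH ~7.4: K, R (positive); D, E (negative).
Matching residues: Lys7, Lys11.

2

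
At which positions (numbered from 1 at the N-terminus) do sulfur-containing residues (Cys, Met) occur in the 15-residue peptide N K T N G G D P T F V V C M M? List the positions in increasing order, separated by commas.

Matching residues: C13, M14, M15.

13, 14, 15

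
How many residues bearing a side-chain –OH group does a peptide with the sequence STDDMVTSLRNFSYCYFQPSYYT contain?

The –OH-bearing residues are Ser, Thr (aliphatic alcohols), and Tyr (phenol).
Matching residues: S1, T2, T7, S8, S13, Y14, Y16, S20, Y21, Y22, T23.

11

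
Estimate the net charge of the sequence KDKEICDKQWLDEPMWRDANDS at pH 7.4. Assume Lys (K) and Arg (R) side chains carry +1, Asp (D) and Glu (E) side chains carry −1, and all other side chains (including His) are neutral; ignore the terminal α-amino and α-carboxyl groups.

-3

Positive (K, R): K1, K3, K8, R17 → +4.
Negative (D, E): D2, E4, D7, D12, E13, D18, D21 → −7.
Net charge = (+4) + (−7) = −3.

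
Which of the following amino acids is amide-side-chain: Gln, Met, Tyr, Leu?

Only N (asparagine) and Q (glutamine) carry a side-chain carboxamide.
Of the listed options, only Gln belongs to this group.

Gln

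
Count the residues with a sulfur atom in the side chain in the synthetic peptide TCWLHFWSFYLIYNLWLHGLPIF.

1

Cysteine (C, thiol) and methionine (M, thioether) are the two sulfur-containing amino acids.
Matching residues: C2.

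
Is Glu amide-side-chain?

No

Only N (asparagine) and Q (glutamine) carry a side-chain carboxamide.
Glutamate is not in this group.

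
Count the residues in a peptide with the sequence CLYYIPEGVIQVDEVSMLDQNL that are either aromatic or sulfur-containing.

4

Aromatic: F, W, Y. Sulfur-containing: C, M.
Aromatic residues here: Y3, Y4 (2).
Sulfur-containing residues here: C1, M17 (2).
The two groups share no amino acid, so total = 2 + 2 = 4.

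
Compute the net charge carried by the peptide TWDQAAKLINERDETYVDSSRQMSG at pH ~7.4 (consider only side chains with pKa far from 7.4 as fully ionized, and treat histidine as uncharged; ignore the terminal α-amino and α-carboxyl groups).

At pH ~7.4 the Lys and Arg side chains are protonated (+1), the Asp and Glu side chains are deprotonated (−1), and with His taken as neutral all other side chains carry no charge.
Positive (K, R): K7, R12, R21 → +3.
Negative (D, E): D3, E11, D13, E14, D18 → −5.
Net charge = (+3) + (−5) = −2.

-2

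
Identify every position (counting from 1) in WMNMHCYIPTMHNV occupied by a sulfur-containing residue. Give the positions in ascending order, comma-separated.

Only Cys (C) and Met (M) have a sulfur atom in the side chain.
Matching residues: M2, M4, C6, M11.

2, 4, 6, 11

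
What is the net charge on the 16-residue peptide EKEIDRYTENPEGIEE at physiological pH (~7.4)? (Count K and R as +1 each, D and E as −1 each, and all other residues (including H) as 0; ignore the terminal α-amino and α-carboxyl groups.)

-5

Positive (K, R): K2, R6 → +2.
Negative (D, E): E1, E3, D5, E9, E12, E15, E16 → −7.
Net charge = (+2) + (−7) = −5.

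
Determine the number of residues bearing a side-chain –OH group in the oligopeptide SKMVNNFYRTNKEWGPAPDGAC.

3

The –OH-bearing residues are Ser, Thr (aliphatic alcohols), and Tyr (phenol).
Matching residues: S1, Y8, T10.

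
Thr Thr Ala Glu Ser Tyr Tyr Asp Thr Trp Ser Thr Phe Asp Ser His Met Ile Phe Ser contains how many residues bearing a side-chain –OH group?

10

The –OH-bearing residues are Ser, Thr (aliphatic alcohols), and Tyr (phenol).
Matching residues: Thr1, Thr2, Ser5, Tyr6, Tyr7, Thr9, Ser11, Thr12, Ser15, Ser20.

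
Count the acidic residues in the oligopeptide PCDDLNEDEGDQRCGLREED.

9

The acidic residues are Asp (D) and Glu (E), whose side chains end in a carboxylate group.
Matching residues: D3, D4, E7, D8, E9, D11, E18, E19, D20.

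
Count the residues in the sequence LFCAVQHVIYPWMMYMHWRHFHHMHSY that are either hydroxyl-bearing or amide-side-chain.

Hydroxyl-bearing: S, T, Y. Amide-side-chain: N, Q.
Hydroxyl-bearing residues here: Y10, Y15, S26, Y27 (4).
Amide-side-chain residues here: Q6 (1).
The two groups share no amino acid, so total = 4 + 1 = 5.

5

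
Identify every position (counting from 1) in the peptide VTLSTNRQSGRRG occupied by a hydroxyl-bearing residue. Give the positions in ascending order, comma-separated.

Matching residues: T2, S4, T5, S9.

2, 4, 5, 9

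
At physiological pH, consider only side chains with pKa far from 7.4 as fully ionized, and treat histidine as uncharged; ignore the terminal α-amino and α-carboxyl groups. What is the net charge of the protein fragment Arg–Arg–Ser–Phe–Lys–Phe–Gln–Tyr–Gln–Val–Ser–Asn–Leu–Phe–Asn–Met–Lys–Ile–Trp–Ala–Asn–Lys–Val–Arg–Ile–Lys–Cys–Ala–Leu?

At pH ~7.4 the Lys and Arg side chains are protonated (+1), the Asp and Glu side chains are deprotonated (−1), and with His taken as neutral all other side chains carry no charge.
Positive (K, R): Arg1, Arg2, Lys5, Lys17, Lys22, Arg24, Lys26 → +7.
Negative (D, E): none → −0.
Net charge = (+7) + (−0) = +7.

+7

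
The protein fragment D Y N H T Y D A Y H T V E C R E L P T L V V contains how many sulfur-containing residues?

Cysteine (C, thiol) and methionine (M, thioether) are the two sulfur-containing amino acids.
Matching residues: C14.

1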